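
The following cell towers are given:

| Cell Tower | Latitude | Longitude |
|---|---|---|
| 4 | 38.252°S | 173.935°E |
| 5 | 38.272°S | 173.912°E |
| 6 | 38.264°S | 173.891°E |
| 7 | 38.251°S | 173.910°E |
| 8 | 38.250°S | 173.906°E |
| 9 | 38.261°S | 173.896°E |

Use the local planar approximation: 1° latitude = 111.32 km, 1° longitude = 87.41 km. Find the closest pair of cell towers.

7 and 8

Pairwise distances:
7–8: 0.367 km
6–9: 0.550 km
8–9: 1.504 km
7–9: 1.654 km
5–9: 1.859 km
6–8: 2.037 km
5–6: 2.040 km
4–7: 2.188 km
6–7: 2.203 km
5–7: 2.344 km
5–8: 2.505 km
4–8: 2.545 km
4–5: 3.000 km
4–9: 3.553 km
4–6: 4.071 km
Closest pair: 7–8 at 0.367 km.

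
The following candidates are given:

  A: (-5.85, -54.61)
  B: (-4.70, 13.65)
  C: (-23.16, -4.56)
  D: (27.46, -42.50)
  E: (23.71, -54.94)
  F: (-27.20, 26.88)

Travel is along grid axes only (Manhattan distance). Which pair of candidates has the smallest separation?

Pairwise distances:
A–B: 69.41
A–C: 67.36
A–D: 45.42
A–E: 29.89
A–F: 102.84
B–C: 36.67
B–D: 88.31
B–E: 97.00
B–F: 35.73
C–D: 88.56
C–E: 97.25
C–F: 35.48
D–E: 16.19
D–F: 124.04
E–F: 132.73
Closest pair: D–E at 16.19.

D and E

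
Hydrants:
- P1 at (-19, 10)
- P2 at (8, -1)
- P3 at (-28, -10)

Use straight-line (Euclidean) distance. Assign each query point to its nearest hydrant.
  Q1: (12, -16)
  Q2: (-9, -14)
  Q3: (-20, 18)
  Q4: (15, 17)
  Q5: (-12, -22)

Q1 at (12, -16):
  P1: √((-31)² + (26)²) = √(961.000 + 676.000) = 40.5
  P2: √((-4)² + (15)²) = √(16.000 + 225.000) = 15.5
  P3: √((-40)² + (6)²) = √(1600.000 + 36.000) = 40.4
  → nearest: P2 (15.5)
Q2 at (-9, -14):
  P1: √((-10)² + (24)²) = √(100.000 + 576.000) = 26.0
  P2: √((17)² + (13)²) = √(289.000 + 169.000) = 21.4
  P3: √((-19)² + (4)²) = √(361.000 + 16.000) = 19.4
  → nearest: P3 (19.4)
Q3 at (-20, 18):
  P1: √((1)² + (-8)²) = √(1.000 + 64.000) = 8.1
  P2: √((28)² + (-19)²) = √(784.000 + 361.000) = 33.8
  P3: √((-8)² + (-28)²) = √(64.000 + 784.000) = 29.1
  → nearest: P1 (8.1)
Q4 at (15, 17):
  P1: √((-34)² + (-7)²) = √(1156.000 + 49.000) = 34.7
  P2: √((-7)² + (-18)²) = √(49.000 + 324.000) = 19.3
  P3: √((-43)² + (-27)²) = √(1849.000 + 729.000) = 50.8
  → nearest: P2 (19.3)
Q5 at (-12, -22):
  P1: √((-7)² + (32)²) = √(49.000 + 1024.000) = 32.8
  P2: √((20)² + (21)²) = √(400.000 + 441.000) = 29.0
  P3: √((-16)² + (12)²) = √(256.000 + 144.000) = 20.0
  → nearest: P3 (20.0)

Q1→P2; Q2→P3; Q3→P1; Q4→P2; Q5→P3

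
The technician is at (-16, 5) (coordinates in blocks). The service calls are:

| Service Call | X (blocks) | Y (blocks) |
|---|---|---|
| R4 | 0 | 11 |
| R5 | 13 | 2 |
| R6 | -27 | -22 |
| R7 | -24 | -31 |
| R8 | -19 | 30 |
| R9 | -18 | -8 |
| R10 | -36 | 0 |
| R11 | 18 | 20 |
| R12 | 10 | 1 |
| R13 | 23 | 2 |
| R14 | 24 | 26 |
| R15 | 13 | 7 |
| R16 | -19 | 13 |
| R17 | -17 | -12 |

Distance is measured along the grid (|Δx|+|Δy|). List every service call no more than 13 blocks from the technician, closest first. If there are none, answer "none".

R16

Distances from (-16, 5):
R4: |16| + |6| = 16 + 6 = 22 blocks
R5: |29| + |-3| = 29 + 3 = 32 blocks
R6: |-11| + |-27| = 11 + 27 = 38 blocks
R7: |-8| + |-36| = 8 + 36 = 44 blocks
R8: |-3| + |25| = 3 + 25 = 28 blocks
R9: |-2| + |-13| = 2 + 13 = 15 blocks
R10: |-20| + |-5| = 20 + 5 = 25 blocks
R11: |34| + |15| = 34 + 15 = 49 blocks
R12: |26| + |-4| = 26 + 4 = 30 blocks
R13: |39| + |-3| = 39 + 3 = 42 blocks
R14: |40| + |21| = 40 + 21 = 61 blocks
R15: |29| + |2| = 29 + 2 = 31 blocks
R16: |-3| + |8| = 3 + 8 = 11 blocks
R17: |-1| + |-17| = 1 + 17 = 18 blocks
Threshold 13 blocks: R16 (11 blocks) is within range.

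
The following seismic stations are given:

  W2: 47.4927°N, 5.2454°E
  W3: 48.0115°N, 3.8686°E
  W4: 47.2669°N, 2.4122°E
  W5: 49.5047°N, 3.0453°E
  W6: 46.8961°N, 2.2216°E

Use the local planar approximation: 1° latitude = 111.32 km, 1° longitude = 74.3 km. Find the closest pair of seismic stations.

W4 and W6

Pairwise distances:
W2–W3: 117.4730 km
W2–W4: 212.0022 km
W2–W5: 277.2847 km
W2–W6: 234.2789 km
W3–W4: 136.3088 km
W3–W5: 177.1215 km
W3–W6: 174.3336 km
W4–W5: 253.5142 km
W4–W6: 43.6392 km
W5–W6: 296.7685 km
Closest pair: W4–W6 at 43.6392 km.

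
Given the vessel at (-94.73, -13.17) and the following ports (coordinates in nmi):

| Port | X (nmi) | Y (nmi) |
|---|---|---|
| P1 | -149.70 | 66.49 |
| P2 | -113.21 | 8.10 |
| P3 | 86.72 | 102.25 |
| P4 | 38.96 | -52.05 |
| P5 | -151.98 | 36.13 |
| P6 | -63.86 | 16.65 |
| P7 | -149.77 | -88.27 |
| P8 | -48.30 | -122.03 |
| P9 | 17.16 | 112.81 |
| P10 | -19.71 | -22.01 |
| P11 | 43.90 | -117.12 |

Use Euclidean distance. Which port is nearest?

P2

Distances from (-94.73, -13.17):
P1: 96.79 nmi
P2: 28.18 nmi
P3: 215.05 nmi
P4: 139.23 nmi
P5: 75.55 nmi
P6: 42.92 nmi
P7: 93.11 nmi
P8: 118.35 nmi
P9: 168.49 nmi
P10: 75.54 nmi
P11: 173.27 nmi
Minimum: P2 at 28.18 nmi.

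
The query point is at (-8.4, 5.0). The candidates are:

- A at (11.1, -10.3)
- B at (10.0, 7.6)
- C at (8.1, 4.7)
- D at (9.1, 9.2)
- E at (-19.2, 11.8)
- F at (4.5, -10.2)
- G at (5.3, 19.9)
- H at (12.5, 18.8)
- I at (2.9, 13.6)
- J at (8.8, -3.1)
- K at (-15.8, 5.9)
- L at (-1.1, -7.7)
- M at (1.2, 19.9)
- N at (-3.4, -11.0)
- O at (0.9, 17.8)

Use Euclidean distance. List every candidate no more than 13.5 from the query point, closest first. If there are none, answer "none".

Distances from (-8.4, 5.0):
A: 24.8
B: 18.6
C: 16.5
D: 18.0
E: 12.8
F: 19.9
G: 20.2
H: 25.0
I: 14.2
J: 19.0
K: 7.5
L: 14.6
M: 17.7
N: 16.8
O: 15.8
Threshold 13.5: K (7.5), E (12.8) are within range.

K, E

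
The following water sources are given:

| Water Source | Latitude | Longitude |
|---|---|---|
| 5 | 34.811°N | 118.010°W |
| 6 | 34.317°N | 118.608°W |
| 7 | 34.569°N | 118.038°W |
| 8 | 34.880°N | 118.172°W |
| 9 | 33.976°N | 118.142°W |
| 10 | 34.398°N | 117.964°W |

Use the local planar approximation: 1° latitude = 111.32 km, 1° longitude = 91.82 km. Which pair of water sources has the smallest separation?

Pairwise distances:
5–6: 77.711 km
5–7: 27.062 km
5–8: 16.741 km
5–9: 93.739 km
5–10: 46.169 km
6–7: 59.381 km
6–8: 74.368 km
6–9: 57.200 km
6–10: 59.816 km
7–8: 36.742 km
7–9: 66.700 km
7–10: 20.212 km
8–9: 100.671 km
8–10: 56.954 km
9–10: 49.739 km
Closest pair: 5–8 at 16.741 km.

5 and 8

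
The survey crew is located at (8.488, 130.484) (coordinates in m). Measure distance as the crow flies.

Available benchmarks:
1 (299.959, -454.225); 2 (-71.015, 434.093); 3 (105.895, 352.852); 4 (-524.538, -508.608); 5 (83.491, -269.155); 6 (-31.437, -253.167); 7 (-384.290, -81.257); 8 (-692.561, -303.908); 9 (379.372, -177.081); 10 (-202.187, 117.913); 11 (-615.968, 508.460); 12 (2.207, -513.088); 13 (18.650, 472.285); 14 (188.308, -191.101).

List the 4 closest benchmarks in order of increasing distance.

10, 3, 2, 13

Distances from (8.488, 130.484):
1: √((291.471)² + (-584.709)²) = √(84955.34384 + 341884.61468) = 653.330 m
2: √((-79.503)² + (303.609)²) = √(6320.72701 + 92178.42488) = 313.846 m
3: √((97.407)² + (222.368)²) = √(9488.12365 + 49447.52742) = 242.767 m
4: √((-533.026)² + (-639.092)²) = √(284116.71668 + 408438.58446) = 832.199 m
5: √((75.003)² + (-399.639)²) = √(5625.45001 + 159711.33032) = 406.616 m
6: √((-39.925)² + (-383.651)²) = √(1594.00562 + 147188.08980) = 385.723 m
7: √((-392.778)² + (-211.741)²) = √(154274.55728 + 44834.25108) = 446.216 m
8: √((-701.049)² + (-434.392)²) = √(491469.70040 + 188696.40966) = 824.722 m
9: √((370.884)² + (-307.565)²) = √(137554.94146 + 94596.22923) = 481.821 m
10: √((-210.675)² + (-12.571)²) = √(44383.95563 + 158.03004) = 211.050 m
11: √((-624.456)² + (377.976)²) = √(389945.29594 + 142865.85658) = 729.939 m
12: √((-6.281)² + (-643.572)²) = √(39.45096 + 414184.91918) = 643.603 m
13: √((10.162)² + (341.801)²) = √(103.26624 + 116827.92360) = 341.952 m
14: √((179.820)² + (-321.585)²) = √(32335.23240 + 103416.91223) = 368.446 m
Sorted: 10 (211.050 m) < 3 (242.767 m) < 2 (313.846 m) < 13 (341.952 m) < 14 (368.446 m) < 6 (385.723 m) < …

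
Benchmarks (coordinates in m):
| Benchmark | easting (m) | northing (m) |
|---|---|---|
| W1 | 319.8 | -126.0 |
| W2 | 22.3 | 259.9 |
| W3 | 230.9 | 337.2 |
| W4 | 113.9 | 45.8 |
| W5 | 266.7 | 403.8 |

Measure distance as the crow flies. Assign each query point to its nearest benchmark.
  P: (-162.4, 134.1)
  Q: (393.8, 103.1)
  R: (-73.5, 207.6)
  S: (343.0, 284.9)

P→W2; Q→W1; R→W2; S→W3

P at (-162.4, 134.1):
  W1: 547.9 m
  W2: 223.5 m
  W3: 442.6 m
  W4: 290.1 m
  W5: 506.8 m
  → nearest: W2 (223.5 m)
Q at (393.8, 103.1):
  W1: 240.8 m
  W2: 403.2 m
  W3: 285.2 m
  W4: 285.7 m
  W5: 326.5 m
  → nearest: W1 (240.8 m)
R at (-73.5, 207.6):
  W1: 515.7 m
  W2: 109.1 m
  W3: 330.8 m
  W4: 247.6 m
  W5: 392.7 m
  → nearest: W2 (109.1 m)
S at (343.0, 284.9):
  W1: 411.6 m
  W2: 321.7 m
  W3: 123.7 m
  W4: 331.1 m
  W5: 141.3 m
  → nearest: W3 (123.7 m)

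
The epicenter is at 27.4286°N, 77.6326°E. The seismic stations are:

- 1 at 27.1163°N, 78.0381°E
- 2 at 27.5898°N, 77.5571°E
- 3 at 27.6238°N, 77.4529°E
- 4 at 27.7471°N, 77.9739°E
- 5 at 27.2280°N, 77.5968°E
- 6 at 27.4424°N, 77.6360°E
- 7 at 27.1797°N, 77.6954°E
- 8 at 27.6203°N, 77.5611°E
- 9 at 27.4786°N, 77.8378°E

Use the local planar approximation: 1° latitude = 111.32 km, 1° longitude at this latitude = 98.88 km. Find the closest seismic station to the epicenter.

Distances from 27.4286°N, 77.6326°E:
1: √((-0.3123·111.32)² + (0.4055·98.88)²) = √(1208.621634 + 1607.676385) = 53.0688 km
2: √((0.1612·111.32)² + (-0.0755·98.88)²) = √(322.015273 + 55.732794) = 19.4357 km
3: √((0.1952·111.32)² + (-0.1797·98.88)²) = √(472.178298 + 315.727979) = 28.0697 km
4: √((0.3185·111.32)² + (0.3413·98.88)²) = √(1257.086807 + 1138.910225) = 48.9489 km
5: √((-0.2006·111.32)² + (-0.0358·98.88)²) = √(498.664271 + 12.530920) = 22.6096 km
6: √((0.0138·111.32)² + (0.0034·98.88)²) = √(2.359960 + 0.113025) = 1.5726 km
7: √((-0.2489·111.32)² + (0.0628·98.88)²) = √(767.708216 + 38.559927) = 28.3949 km
8: √((0.1917·111.32)² + (-0.0715·98.88)²) = √(455.397478 + 49.983769) = 22.4807 km
9: √((0.0500·111.32)² + (0.2052·98.88)²) = √(30.980356 + 411.691242) = 21.0398 km
Minimum: 6 at 1.5726 km.

6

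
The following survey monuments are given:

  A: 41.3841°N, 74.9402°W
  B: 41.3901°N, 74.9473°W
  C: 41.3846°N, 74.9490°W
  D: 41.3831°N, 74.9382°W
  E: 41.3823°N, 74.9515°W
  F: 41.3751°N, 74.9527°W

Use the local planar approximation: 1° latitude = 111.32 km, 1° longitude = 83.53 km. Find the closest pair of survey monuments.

Pairwise distances:
A–D: 0.2008 km
C–E: 0.3304 km
B–C: 0.6285 km
A–C: 0.7372 km
E–F: 0.8077 km
A–B: 0.8932 km
C–D: 0.9174 km
B–E: 0.9365 km
A–E: 0.9649 km
B–D: 1.0886 km
C–F: 1.1018 km
D–E: 1.1145 km
A–F: 1.4471 km
D–F: 1.5034 km
B–F: 1.7296 km
Closest pair: A–D at 0.2008 km.

A and D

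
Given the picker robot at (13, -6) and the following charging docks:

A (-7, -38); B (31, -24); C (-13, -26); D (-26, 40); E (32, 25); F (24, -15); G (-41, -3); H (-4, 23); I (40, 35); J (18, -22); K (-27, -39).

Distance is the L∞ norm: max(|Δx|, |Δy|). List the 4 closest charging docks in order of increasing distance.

Distances from (13, -6):
A: max(|-20|, |-32|) = 32
B: max(|18|, |-18|) = 18
C: max(|-26|, |-20|) = 26
D: max(|-39|, |46|) = 46
E: max(|19|, |31|) = 31
F: max(|11|, |-9|) = 11
G: max(|-54|, |3|) = 54
H: max(|-17|, |29|) = 29
I: max(|27|, |41|) = 41
J: max(|5|, |-16|) = 16
K: max(|-40|, |-33|) = 40
Sorted: F (11) < J (16) < B (18) < C (26) < H (29) < E (31) < …

F, J, B, C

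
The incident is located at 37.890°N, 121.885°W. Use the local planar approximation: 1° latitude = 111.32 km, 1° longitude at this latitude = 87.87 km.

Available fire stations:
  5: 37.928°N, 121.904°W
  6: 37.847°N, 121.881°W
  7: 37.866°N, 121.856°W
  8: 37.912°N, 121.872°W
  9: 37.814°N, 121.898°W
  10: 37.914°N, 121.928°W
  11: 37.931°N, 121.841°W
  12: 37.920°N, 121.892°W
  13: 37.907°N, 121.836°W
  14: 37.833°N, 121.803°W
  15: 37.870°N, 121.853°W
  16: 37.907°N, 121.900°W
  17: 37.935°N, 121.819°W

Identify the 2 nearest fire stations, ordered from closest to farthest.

Distances from 37.890°N, 121.885°W:
5: √((0.038·111.32)² + (-0.019·87.87)²) = √(17.89425 + 2.78733) = 4.548 km
6: √((-0.043·111.32)² + (0.004·87.87)²) = √(22.91307 + 0.12354) = 4.800 km
7: √((-0.024·111.32)² + (0.029·87.87)²) = √(7.13787 + 6.49348) = 3.692 km
8: √((0.022·111.32)² + (0.013·87.87)²) = √(5.99780 + 1.30487) = 2.702 km
9: √((-0.076·111.32)² + (-0.013·87.87)²) = √(71.57701 + 1.30487) = 8.537 km
10: √((0.024·111.32)² + (-0.043·87.87)²) = √(7.13787 + 14.27638) = 4.628 km
11: √((0.041·111.32)² + (0.044·87.87)²) = √(20.83119 + 14.94812) = 5.982 km
12: √((0.030·111.32)² + (-0.007·87.87)²) = √(11.15293 + 0.37834) = 3.396 km
13: √((0.017·111.32)² + (0.049·87.87)²) = √(3.58133 + 18.53845) = 4.703 km
14: √((-0.057·111.32)² + (0.082·87.87)²) = √(40.26207 + 51.91692) = 9.601 km
15: √((-0.020·111.32)² + (0.032·87.87)²) = √(4.95686 + 7.90644) = 3.587 km
16: √((0.017·111.32)² + (-0.015·87.87)²) = √(3.58133 + 1.73726) = 2.306 km
17: √((0.045·111.32)² + (0.066·87.87)²) = √(25.09409 + 33.63327) = 7.663 km
Sorted: 16 (2.306 km) < 8 (2.702 km) < 12 (3.396 km) < 15 (3.587 km) < …

16, 8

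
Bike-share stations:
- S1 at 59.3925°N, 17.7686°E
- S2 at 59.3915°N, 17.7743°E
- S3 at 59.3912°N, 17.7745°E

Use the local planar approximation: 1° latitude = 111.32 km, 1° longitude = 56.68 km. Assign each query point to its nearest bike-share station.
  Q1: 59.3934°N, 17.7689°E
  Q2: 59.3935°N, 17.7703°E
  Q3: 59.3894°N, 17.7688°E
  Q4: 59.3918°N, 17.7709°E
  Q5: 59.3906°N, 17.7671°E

Q1 at 59.3934°N, 17.7689°E:
  S1: √((-0.0009·111.32)² + (-0.0003·56.68)²) = √(0.010038 + 0.000289) = 0.1016 km
  S2: √((-0.0019·111.32)² + (0.0054·56.68)²) = √(0.044736 + 0.093680) = 0.3720 km
  S3: √((-0.0022·111.32)² + (0.0056·56.68)²) = √(0.059978 + 0.100748) = 0.4009 km
  → nearest: S1 (0.1016 km)
Q2 at 59.3935°N, 17.7703°E:
  S1: √((-0.0010·111.32)² + (-0.0017·56.68)²) = √(0.012392 + 0.009284) = 0.1472 km
  S2: √((-0.0020·111.32)² + (0.0040·56.68)²) = √(0.049569 + 0.051402) = 0.3178 km
  S3: √((-0.0023·111.32)² + (0.0042·56.68)²) = √(0.065554 + 0.056671) = 0.3496 km
  → nearest: S1 (0.1472 km)
Q3 at 59.3894°N, 17.7688°E:
  S1: √((0.0031·111.32)² + (-0.0002·56.68)²) = √(0.119088 + 0.000129) = 0.3453 km
  S2: √((0.0021·111.32)² + (0.0055·56.68)²) = √(0.054649 + 0.097182) = 0.3897 km
  S3: √((0.0018·111.32)² + (0.0057·56.68)²) = √(0.040151 + 0.104378) = 0.3802 km
  → nearest: S1 (0.3453 km)
Q4 at 59.3918°N, 17.7709°E:
  S1: √((0.0007·111.32)² + (-0.0023·56.68)²) = √(0.006072 + 0.016995) = 0.1519 km
  S2: √((-0.0003·111.32)² + (0.0034·56.68)²) = √(0.001115 + 0.037138) = 0.1956 km
  S3: √((-0.0006·111.32)² + (0.0036·56.68)²) = √(0.004461 + 0.041636) = 0.2147 km
  → nearest: S1 (0.1519 km)
Q5 at 59.3906°N, 17.7671°E:
  S1: √((0.0019·111.32)² + (0.0015·56.68)²) = √(0.044736 + 0.007228) = 0.2280 km
  S2: √((0.0009·111.32)² + (0.0072·56.68)²) = √(0.010038 + 0.166542) = 0.4202 km
  S3: √((0.0006·111.32)² + (0.0074·56.68)²) = √(0.004461 + 0.175923) = 0.4247 km
  → nearest: S1 (0.2280 km)

Q1→S1; Q2→S1; Q3→S1; Q4→S1; Q5→S1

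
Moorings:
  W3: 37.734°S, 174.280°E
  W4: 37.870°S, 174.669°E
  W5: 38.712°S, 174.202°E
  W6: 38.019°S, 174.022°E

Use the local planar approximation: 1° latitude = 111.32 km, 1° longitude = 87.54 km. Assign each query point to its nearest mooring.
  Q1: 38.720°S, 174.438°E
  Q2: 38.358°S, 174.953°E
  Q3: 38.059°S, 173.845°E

Q1 at 38.720°S, 174.438°E:
  W3: 110.630 km
  W4: 96.759 km
  W5: 20.679 km
  W6: 86.114 km
  → nearest: W5 (20.679 km)
Q2 at 38.358°S, 174.953°E:
  W3: 91.083 km
  W4: 59.743 km
  W5: 76.649 km
  W6: 89.813 km
  → nearest: W4 (59.743 km)
Q3 at 38.059°S, 173.845°E:
  W3: 52.526 km
  W4: 75.139 km
  W5: 79.125 km
  W6: 16.122 km
  → nearest: W6 (16.122 km)

Q1→W5; Q2→W4; Q3→W6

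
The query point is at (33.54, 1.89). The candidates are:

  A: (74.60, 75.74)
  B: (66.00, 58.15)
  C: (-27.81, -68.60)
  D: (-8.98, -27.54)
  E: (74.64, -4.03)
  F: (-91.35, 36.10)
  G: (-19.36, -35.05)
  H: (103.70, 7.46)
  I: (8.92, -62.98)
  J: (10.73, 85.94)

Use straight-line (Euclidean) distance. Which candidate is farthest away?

F

Distances from (33.54, 1.89):
A: √((41.06)² + (73.85)²) = √(1685.9236 + 5453.8225) = 84.50
B: √((32.46)² + (56.26)²) = √(1053.6516 + 3165.1876) = 64.95
C: √((-61.35)² + (-70.49)²) = √(3763.8225 + 4968.8401) = 93.45
D: √((-42.52)² + (-29.43)²) = √(1807.9504 + 866.1249) = 51.71
E: √((41.10)² + (-5.92)²) = √(1689.2100 + 35.0464) = 41.52
F: √((-124.89)² + (34.21)²) = √(15597.5121 + 1170.3241) = 129.49
G: √((-52.90)² + (-36.94)²) = √(2798.4100 + 1364.5636) = 64.52
H: √((70.16)² + (5.57)²) = √(4922.4256 + 31.0249) = 70.38
I: √((-24.62)² + (-64.87)²) = √(606.1444 + 4208.1169) = 69.38
J: √((-22.81)² + (84.05)²) = √(520.2961 + 7064.4025) = 87.09
Maximum: F at 129.49.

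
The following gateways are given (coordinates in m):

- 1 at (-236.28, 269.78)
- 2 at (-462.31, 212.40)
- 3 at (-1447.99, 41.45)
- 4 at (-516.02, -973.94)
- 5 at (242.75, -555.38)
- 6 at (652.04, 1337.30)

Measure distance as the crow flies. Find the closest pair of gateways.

Pairwise distances:
1–2: 233.20 m
4–5: 866.56 m
1–5: 954.13 m
2–3: 1000.39 m
2–5: 1042.40 m
2–4: 1187.56 m
1–3: 1233.04 m
1–4: 1274.79 m
3–4: 1378.25 m
1–6: 1388.78 m
2–6: 1583.41 m
3–5: 1792.99 m
5–6: 1936.43 m
3–6: 2467.66 m
4–6: 2589.63 m
Closest pair: 1–2 at 233.20 m.

1 and 2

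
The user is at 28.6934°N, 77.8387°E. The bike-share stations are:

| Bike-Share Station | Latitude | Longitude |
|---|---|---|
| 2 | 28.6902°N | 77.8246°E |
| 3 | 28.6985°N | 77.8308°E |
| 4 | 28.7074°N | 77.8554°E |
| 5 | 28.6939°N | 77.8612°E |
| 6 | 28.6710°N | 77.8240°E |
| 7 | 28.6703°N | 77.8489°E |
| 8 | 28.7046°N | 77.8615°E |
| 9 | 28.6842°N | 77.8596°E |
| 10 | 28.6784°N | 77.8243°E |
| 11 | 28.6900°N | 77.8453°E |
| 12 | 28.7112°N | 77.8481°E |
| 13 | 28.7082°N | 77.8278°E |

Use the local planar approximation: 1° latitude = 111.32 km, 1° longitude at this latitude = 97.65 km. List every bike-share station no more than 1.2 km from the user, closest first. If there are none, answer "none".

Distances from 28.6934°N, 77.8387°E:
2: √((-0.0032·111.32)² + (-0.0141·97.65)²) = √(0.126896 + 1.895757) = 1.4222 km
3: √((0.0051·111.32)² + (-0.0079·97.65)²) = √(0.322320 + 0.595112) = 0.9578 km
4: √((0.0140·111.32)² + (0.0167·97.65)²) = √(2.428860 + 2.659362) = 2.2557 km
5: √((0.0005·111.32)² + (0.0225·97.65)²) = √(0.003098 + 4.827358) = 2.1978 km
6: √((-0.0224·111.32)² + (-0.0147·97.65)²) = √(6.217881 + 2.060531) = 2.8772 km
7: √((-0.0231·111.32)² + (0.0102·97.65)²) = √(6.612571 + 0.992076) = 2.7577 km
8: √((0.0112·111.32)² + (0.0228·97.65)²) = √(1.554470 + 4.956946) = 2.5517 km
9: √((-0.0092·111.32)² + (0.0209·97.65)²) = √(1.048871 + 4.165212) = 2.2834 km
10: √((-0.0150·111.32)² + (-0.0144·97.65)²) = √(2.788232 + 1.977286) = 2.1830 km
11: √((-0.0034·111.32)² + (0.0066·97.65)²) = √(0.143253 + 0.415367) = 0.7474 km
12: √((0.0178·111.32)² + (0.0094·97.65)²) = √(3.926326 + 0.842559) = 2.1838 km
13: √((0.0148·111.32)² + (-0.0109·97.65)²) = √(2.714375 + 1.132915) = 1.9615 km
Threshold 1.2 km: 11 (0.7474 km), 3 (0.9578 km) are within range.

11, 3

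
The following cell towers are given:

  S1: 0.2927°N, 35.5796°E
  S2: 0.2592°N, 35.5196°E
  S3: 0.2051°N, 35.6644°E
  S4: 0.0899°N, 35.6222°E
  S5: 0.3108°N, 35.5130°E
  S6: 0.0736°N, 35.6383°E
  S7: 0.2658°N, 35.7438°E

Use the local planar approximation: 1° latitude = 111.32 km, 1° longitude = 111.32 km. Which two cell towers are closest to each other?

Pairwise distances:
S4–S6: 2.5504 km
S2–S5: 5.7909 km
S1–S2: 7.6498 km
S1–S5: 7.6828 km
S3–S7: 11.1258 km
S1–S3: 13.5723 km
S3–S4: 13.6574 km
S3–S6: 14.9241 km
S2–S3: 17.2074 km
S1–S7: 18.5224 km
S3–S5: 20.5549 km
S2–S4: 22.0372 km
S1–S4: 23.0684 km
S4–S7: 23.8046 km
S6–S7: 24.4070 km
S2–S6: 24.5250 km
S2–S7: 24.9688 km
S1–S6: 25.2504 km
S5–S7: 26.1765 km
S4–S5: 27.4312 km
S5–S6: 29.8628 km
Closest pair: S4–S6 at 2.5504 km.

S4 and S6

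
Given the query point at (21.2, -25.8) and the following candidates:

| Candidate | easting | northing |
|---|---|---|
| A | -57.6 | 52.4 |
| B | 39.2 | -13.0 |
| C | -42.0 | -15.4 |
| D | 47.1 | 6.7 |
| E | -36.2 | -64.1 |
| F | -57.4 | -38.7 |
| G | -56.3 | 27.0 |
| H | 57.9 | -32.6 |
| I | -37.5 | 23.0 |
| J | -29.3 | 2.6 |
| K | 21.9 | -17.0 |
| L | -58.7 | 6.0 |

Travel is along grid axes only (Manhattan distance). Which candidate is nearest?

Distances from (21.2, -25.8):
A: |-78.8| + |78.2| = 78.8 + 78.2 = 157.0
B: |18.0| + |12.8| = 18.0 + 12.8 = 30.8
C: |-63.2| + |10.4| = 63.2 + 10.4 = 73.6
D: |25.9| + |32.5| = 25.9 + 32.5 = 58.4
E: |-57.4| + |-38.3| = 57.4 + 38.3 = 95.7
F: |-78.6| + |-12.9| = 78.6 + 12.9 = 91.5
G: |-77.5| + |52.8| = 77.5 + 52.8 = 130.3
H: |36.7| + |-6.8| = 36.7 + 6.8 = 43.5
I: |-58.7| + |48.8| = 58.7 + 48.8 = 107.5
J: |-50.5| + |28.4| = 50.5 + 28.4 = 78.9
K: |0.7| + |8.8| = 0.7 + 8.8 = 9.5
L: |-79.9| + |31.8| = 79.9 + 31.8 = 111.7
Minimum: K at 9.5.

K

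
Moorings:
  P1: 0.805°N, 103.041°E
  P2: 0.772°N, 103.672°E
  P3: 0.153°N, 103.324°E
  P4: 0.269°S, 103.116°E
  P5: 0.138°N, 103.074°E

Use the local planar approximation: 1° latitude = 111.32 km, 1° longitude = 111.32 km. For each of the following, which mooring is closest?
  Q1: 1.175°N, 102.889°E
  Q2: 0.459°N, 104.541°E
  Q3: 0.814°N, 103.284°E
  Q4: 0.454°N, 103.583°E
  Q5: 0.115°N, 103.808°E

Q1→P1; Q2→P2; Q3→P1; Q4→P2; Q5→P3

Q1 at 1.175°N, 102.889°E:
  P1: √((-0.370·111.32)² + (0.152·111.32)²) = √(1696.48429 + 286.30806) = 44.529 km
  P2: √((-0.403·111.32)² + (0.783·111.32)²) = √(2012.59546 + 7597.48619) = 98.031 km
  P3: √((-1.022·111.32)² + (0.435·111.32)²) = √(12943.39446 + 2344.90315) = 123.646 km
  P4: √((-1.444·111.32)² + (0.227·111.32)²) = √(25839.30224 + 638.55471) = 162.720 km
  P5: √((-1.037·111.32)² + (0.185·111.32)²) = √(13326.12578 + 424.12107) = 117.261 km
  → nearest: P1 (44.529 km)
Q2 at 0.459°N, 104.541°E:
  P1: √((0.346·111.32)² + (-1.500·111.32)²) = √(1483.53772 + 27882.32040) = 171.365 km
  P2: √((0.313·111.32)² + (-0.869·111.32)²) = √(1214.04580 + 9358.06265) = 102.821 km
  P3: √((-0.306·111.32)² + (-1.217·111.32)²) = √(1160.35065 + 18353.86580) = 139.693 km
  P4: √((-0.728·111.32)² + (-1.425·111.32)²) = √(6567.63720 + 25163.79416) = 178.133 km
  P5: √((-0.321·111.32)² + (-1.467·111.32)²) = √(1276.89875 + 26668.99335) = 167.170 km
  → nearest: P2 (102.821 km)
Q3 at 0.814°N, 103.284°E:
  P1: √((-0.009·111.32)² + (-0.243·111.32)²) = √(1.00376 + 731.74362) = 27.069 km
  P2: √((-0.042·111.32)² + (0.388·111.32)²) = √(21.85974 + 1865.56269) = 43.444 km
  P3: √((-0.661·111.32)² + (0.040·111.32)²) = √(5414.38725 + 19.82743) = 73.717 km
  P4: √((-1.083·111.32)² + (-0.168·111.32)²) = √(14534.60751 + 349.75583) = 122.001 km
  P5: √((-0.676·111.32)² + (-0.210·111.32)²) = √(5662.91167 + 546.49348) = 78.800 km
  → nearest: P1 (27.069 km)
Q4 at 0.454°N, 103.583°E:
  P1: √((0.351·111.32)² + (-0.542·111.32)²) = √(1526.72434 + 3640.36532) = 71.882 km
  P2: √((0.318·111.32)² + (0.089·111.32)²) = √(1253.14301 + 98.15816) = 36.760 km
  P3: √((-0.301·111.32)² + (-0.259·111.32)²) = √(1122.74049 + 831.27730) = 44.204 km
  P4: √((-0.723·111.32)² + (-0.467·111.32)²) = √(6477.73220 + 2702.58994) = 95.814 km
  P5: √((-0.316·111.32)² + (-0.509·111.32)²) = √(1237.42977 + 3210.56865) = 66.693 km
  → nearest: P2 (36.760 km)
Q5 at 0.115°N, 103.808°E:
  P1: √((0.690·111.32)² + (-0.767·111.32)²) = √(5899.89900 + 7290.16106) = 114.848 km
  P2: √((0.657·111.32)² + (-0.136·111.32)²) = √(5349.05587 + 229.20507) = 74.688 km
  P3: √((0.038·111.32)² + (-0.484·111.32)²) = √(17.89425 + 2902.93371) = 54.045 km
  P4: √((-0.384·111.32)² + (-0.692·111.32)²) = √(1827.29575 + 5934.15088) = 88.099 km
  P5: √((0.023·111.32)² + (-0.734·111.32)²) = √(6.55544 + 6676.34107) = 81.749 km
  → nearest: P3 (54.045 km)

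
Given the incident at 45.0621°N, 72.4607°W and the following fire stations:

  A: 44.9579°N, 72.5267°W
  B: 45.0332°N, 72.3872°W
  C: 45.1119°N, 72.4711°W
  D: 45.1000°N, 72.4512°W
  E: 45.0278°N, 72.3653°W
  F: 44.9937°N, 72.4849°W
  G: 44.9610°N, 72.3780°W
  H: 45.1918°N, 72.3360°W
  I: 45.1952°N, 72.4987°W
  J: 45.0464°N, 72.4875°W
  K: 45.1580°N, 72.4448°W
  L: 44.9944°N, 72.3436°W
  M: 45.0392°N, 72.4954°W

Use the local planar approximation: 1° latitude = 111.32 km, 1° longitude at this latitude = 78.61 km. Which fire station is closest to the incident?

Distances from 45.0621°N, 72.4607°W:
A: √((-0.1042·111.32)² + (-0.0660·78.61)²) = √(134.549421 + 26.918042) = 12.7070 km
B: √((-0.0289·111.32)² + (0.0735·78.61)²) = √(10.350041 + 33.383377) = 6.6131 km
C: √((0.0498·111.32)² + (-0.0104·78.61)²) = √(30.733009 + 0.668378) = 5.6037 km
D: √((0.0379·111.32)² + (0.0095·78.61)²) = √(17.800197 + 0.557703) = 4.2846 km
E: √((-0.0343·111.32)² + (0.0954·78.61)²) = √(14.579232 + 56.240910) = 8.4155 km
F: √((-0.0684·111.32)² + (-0.0242·78.61)²) = √(57.977382 + 3.618981) = 7.8483 km
G: √((-0.1011·111.32)² + (0.0827·78.61)²) = √(126.662690 + 42.263612) = 12.9972 km
H: √((0.1297·111.32)² + (0.1247·78.61)²) = √(208.461735 + 96.092280) = 17.4515 km
I: √((0.1331·111.32)² + (-0.0380·78.61)²) = √(219.534362 + 8.923244) = 15.1148 km
J: √((-0.0157·111.32)² + (-0.0268·78.61)²) = √(3.054539 + 4.438387) = 2.7373 km
K: √((0.0959·111.32)² + (0.0159·78.61)²) = √(113.968179 + 1.562248) = 10.7485 km
L: √((-0.0677·111.32)² + (0.1171·78.61)²) = √(56.796782 + 84.736278) = 11.8968 km
M: √((-0.0229·111.32)² + (-0.0347·78.61)²) = √(6.498563 + 7.440713) = 3.7335 km
Minimum: J at 2.7373 km.

J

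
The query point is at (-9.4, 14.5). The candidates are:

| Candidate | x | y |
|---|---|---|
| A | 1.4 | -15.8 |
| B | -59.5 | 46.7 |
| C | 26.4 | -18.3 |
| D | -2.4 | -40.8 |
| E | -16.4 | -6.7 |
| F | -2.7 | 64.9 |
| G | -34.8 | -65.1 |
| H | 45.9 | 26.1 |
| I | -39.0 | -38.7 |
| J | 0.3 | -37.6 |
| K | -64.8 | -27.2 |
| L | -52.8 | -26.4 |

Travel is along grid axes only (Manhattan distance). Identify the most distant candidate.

G

Distances from (-9.4, 14.5):
A: |10.8| + |-30.3| = 10.8 + 30.3 = 41.1
B: |-50.1| + |32.2| = 50.1 + 32.2 = 82.3
C: |35.8| + |-32.8| = 35.8 + 32.8 = 68.6
D: |7.0| + |-55.3| = 7.0 + 55.3 = 62.3
E: |-7.0| + |-21.2| = 7.0 + 21.2 = 28.2
F: |6.7| + |50.4| = 6.7 + 50.4 = 57.1
G: |-25.4| + |-79.6| = 25.4 + 79.6 = 105.0
H: |55.3| + |11.6| = 55.3 + 11.6 = 66.9
I: |-29.6| + |-53.2| = 29.6 + 53.2 = 82.8
J: |9.7| + |-52.1| = 9.7 + 52.1 = 61.8
K: |-55.4| + |-41.7| = 55.4 + 41.7 = 97.1
L: |-43.4| + |-40.9| = 43.4 + 40.9 = 84.3
Maximum: G at 105.0.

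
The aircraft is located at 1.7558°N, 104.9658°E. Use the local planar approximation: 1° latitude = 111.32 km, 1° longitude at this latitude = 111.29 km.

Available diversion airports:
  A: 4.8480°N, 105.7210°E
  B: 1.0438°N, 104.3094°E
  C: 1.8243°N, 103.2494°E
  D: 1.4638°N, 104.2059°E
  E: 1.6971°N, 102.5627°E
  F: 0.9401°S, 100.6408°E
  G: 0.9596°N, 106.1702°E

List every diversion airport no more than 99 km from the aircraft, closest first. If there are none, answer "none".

D

Distances from 1.7558°N, 104.9658°E:
A: √((3.0922·111.32)² + (0.7552·111.29)²) = √(118489.958395 + 7063.765079) = 354.3356 km
B: √((-0.7120·111.32)² + (-0.6564·111.29)²) = √(6282.122237 + 5336.412952) = 107.7893 km
C: √((0.0685·111.32)² + (-1.7164·111.29)²) = √(58.147030 + 36487.935922) = 191.1703 km
D: √((-0.2920·111.32)² + (-0.7599·111.29)²) = √(1056.603630 + 7151.961597) = 90.6011 km
E: √((-0.0587·111.32)² + (-2.4031·111.29)²) = √(42.699481 + 71524.687946) = 267.5208 km
F: √((-2.6959·111.32)² + (-4.3250·111.29)²) = √(90064.564375 + 231677.846906) = 567.2234 km
G: √((-0.7962·111.32)² + (1.2044·111.29)²) = √(7855.805853 + 17966.098587) = 160.6920 km
Threshold 99 km: D (90.6011 km) is within range.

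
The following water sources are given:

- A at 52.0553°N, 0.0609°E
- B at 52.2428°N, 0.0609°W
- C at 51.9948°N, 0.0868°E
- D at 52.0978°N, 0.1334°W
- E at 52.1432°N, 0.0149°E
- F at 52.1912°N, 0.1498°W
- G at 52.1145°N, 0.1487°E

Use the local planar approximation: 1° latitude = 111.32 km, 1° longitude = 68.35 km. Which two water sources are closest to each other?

Pairwise distances:
A–B: √((0.1875·111.32)² + (-0.1218·68.35)²) = √(435.661256 + 69.306125) = 22.4715 km
A–C: √((-0.0605·111.32)² + (0.0259·68.35)²) = √(45.358339 + 3.133838) = 6.9636 km
A–D: √((0.0425·111.32)² + (-0.1943·68.35)²) = √(22.383307 + 176.369157) = 14.0980 km
A–E: √((0.0879·111.32)² + (-0.0460·68.35)²) = √(95.746773 + 9.885365) = 10.2777 km
A–F: √((0.1359·111.32)² + (-0.2107·68.35)²) = √(228.868123 + 207.398738) = 20.8870 km
A–G: √((0.0592·111.32)² + (0.0878·68.35)²) = √(43.429998 + 36.013561) = 8.9131 km
B–C: √((-0.2480·111.32)² + (0.1477·68.35)²) = √(762.166326 + 101.914981) = 29.3953 km
B–D: √((-0.1450·111.32)² + (-0.0725·68.35)²) = √(260.544794 + 24.555741) = 16.8849 km
B–E: √((-0.0996·111.32)² + (0.0758·68.35)²) = √(122.932035 + 26.842036) = 12.2382 km
B–F: √((-0.0516·111.32)² + (-0.0889·68.35)²) = √(32.994823 + 36.921604) = 8.3616 km
B–G: √((-0.1283·111.32)² + (0.2096·68.35)²) = √(203.985693 + 205.238860) = 20.2293 km
C–D: √((0.1030·111.32)² + (-0.2202·68.35)²) = √(131.468239 + 226.522667) = 18.9206 km
C–E: √((0.1484·111.32)² + (-0.0719·68.35)²) = √(272.906700 + 24.150983) = 17.2354 km
C–F: √((0.1964·111.32)² + (-0.2366·68.35)²) = √(478.001613 + 261.520970) = 27.1942 km
C–G: √((0.1197·111.32)² + (0.0619·68.35)²) = √(177.555732 + 17.900219) = 13.9806 km
D–E: √((0.0454·111.32)² + (0.1483·68.35)²) = √(25.542188 + 102.744679) = 11.3264 km
D–F: √((0.0934·111.32)² + (-0.0164·68.35)²) = √(108.103598 + 1.256506) = 10.4575 km
D–G: √((0.0167·111.32)² + (0.2821·68.35)²) = √(3.456045 + 371.777592) = 19.3709 km
E–F: √((0.0480·111.32)² + (-0.1647·68.35)²) = √(28.551496 + 126.725565) = 12.4610 km
E–G: √((-0.0287·111.32)² + (0.1338·68.35)²) = √(10.207284 + 83.635232) = 9.6872 km
F–G: √((-0.0767·111.32)² + (0.2985·68.35)²) = √(72.901611 + 416.260986) = 22.1170 km
Closest pair: A–C at 6.9636 km.

A and C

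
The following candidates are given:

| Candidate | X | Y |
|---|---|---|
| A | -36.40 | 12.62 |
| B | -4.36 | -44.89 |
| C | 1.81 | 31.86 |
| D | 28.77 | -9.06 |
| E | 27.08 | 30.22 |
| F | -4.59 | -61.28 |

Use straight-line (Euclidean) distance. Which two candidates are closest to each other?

Pairwise distances:
A–B: 65.83
A–C: 42.78
A–D: 68.68
A–E: 65.87
A–F: 80.46
B–C: 77.00
B–D: 48.80
B–E: 81.42
B–F: 16.39
C–D: 49.00
C–E: 25.32
C–F: 93.36
D–E: 39.32
D–F: 61.97
E–F: 96.83
Closest pair: B–F at 16.39.

B and F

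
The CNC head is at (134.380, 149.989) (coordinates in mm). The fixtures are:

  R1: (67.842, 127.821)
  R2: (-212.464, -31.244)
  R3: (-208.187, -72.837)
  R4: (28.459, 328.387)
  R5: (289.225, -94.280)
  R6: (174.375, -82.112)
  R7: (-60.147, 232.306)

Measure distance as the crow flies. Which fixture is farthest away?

R3

Distances from (134.380, 149.989):
R1: √((-66.538)² + (-22.168)²) = √(4427.30544 + 491.42022) = 70.134 mm
R2: √((-346.844)² + (-181.233)²) = √(120300.76034 + 32845.40029) = 391.339 mm
R3: √((-342.567)² + (-222.826)²) = √(117352.14949 + 49651.42628) = 408.661 mm
R4: √((-105.921)² + (178.398)²) = √(11219.25824 + 31825.84640) = 207.473 mm
R5: √((154.845)² + (-244.269)²) = √(23976.97403 + 59667.34436) = 289.213 mm
R6: √((39.995)² + (-232.101)²) = √(1599.60003 + 53870.87420) = 235.522 mm
R7: √((-194.527)² + (82.317)²) = √(37840.75373 + 6776.08849) = 211.227 mm
Maximum: R3 at 408.661 mm.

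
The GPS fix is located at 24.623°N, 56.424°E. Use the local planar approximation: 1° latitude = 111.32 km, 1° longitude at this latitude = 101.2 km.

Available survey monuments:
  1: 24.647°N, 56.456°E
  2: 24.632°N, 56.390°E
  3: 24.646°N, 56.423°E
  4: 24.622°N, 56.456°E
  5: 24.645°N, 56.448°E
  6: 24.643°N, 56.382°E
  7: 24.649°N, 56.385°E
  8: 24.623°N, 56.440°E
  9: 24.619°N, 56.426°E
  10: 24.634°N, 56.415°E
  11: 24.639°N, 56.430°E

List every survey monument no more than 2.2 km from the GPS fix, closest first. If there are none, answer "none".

9, 10, 8, 11

Distances from 24.623°N, 56.424°E:
1: √((0.024·111.32)² + (0.032·101.2)²) = √(7.13787 + 10.48723) = 4.198 km
2: √((0.009·111.32)² + (-0.034·101.2)²) = √(1.00376 + 11.83910) = 3.584 km
3: √((0.023·111.32)² + (-0.001·101.2)²) = √(6.55544 + 0.01024) = 2.562 km
4: √((-0.001·111.32)² + (0.032·101.2)²) = √(0.01239 + 10.48723) = 3.240 km
5: √((0.022·111.32)² + (0.024·101.2)²) = √(5.99780 + 5.89907) = 3.449 km
6: √((0.020·111.32)² + (-0.042·101.2)²) = √(4.95686 + 18.06590) = 4.798 km
7: √((0.026·111.32)² + (-0.039·101.2)²) = √(8.37709 + 15.57723) = 4.894 km
8: √((0.000·111.32)² + (0.016·101.2)²) = √(0.00000 + 2.62181) = 1.619 km
9: √((-0.004·111.32)² + (0.002·101.2)²) = √(0.19827 + 0.04097) = 0.489 km
10: √((0.011·111.32)² + (-0.009·101.2)²) = √(1.49945 + 0.82956) = 1.526 km
11: √((0.016·111.32)² + (0.006·101.2)²) = √(3.17239 + 0.36869) = 1.882 km
Threshold 2.2 km: 9 (0.489 km), 10 (1.526 km), 8 (1.619 km), 11 (1.882 km) are within range.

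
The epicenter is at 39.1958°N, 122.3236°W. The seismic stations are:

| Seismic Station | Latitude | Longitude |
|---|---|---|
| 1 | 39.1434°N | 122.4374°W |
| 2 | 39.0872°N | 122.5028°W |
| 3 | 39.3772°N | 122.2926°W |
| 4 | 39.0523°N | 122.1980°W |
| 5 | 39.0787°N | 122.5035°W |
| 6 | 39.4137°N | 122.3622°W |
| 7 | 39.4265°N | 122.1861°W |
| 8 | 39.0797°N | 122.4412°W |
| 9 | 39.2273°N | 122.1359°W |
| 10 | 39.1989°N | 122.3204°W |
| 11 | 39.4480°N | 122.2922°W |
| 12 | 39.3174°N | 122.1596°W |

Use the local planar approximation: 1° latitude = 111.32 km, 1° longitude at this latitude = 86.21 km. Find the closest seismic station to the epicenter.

10

Distances from 39.1958°N, 122.3236°W:
1: √((-0.0524·111.32)² + (-0.1138·86.21)²) = √(34.025849 + 96.249795) = 11.4138 km
2: √((-0.1086·111.32)² + (-0.1792·86.21)²) = √(146.152432 + 238.666410) = 19.6168 km
3: √((0.1814·111.32)² + (0.0310·86.21)²) = √(407.775342 + 7.142310) = 20.3695 km
4: √((-0.1435·111.32)² + (0.1256·86.21)²) = √(255.182094 + 117.245064) = 19.2984 km
5: √((-0.1171·111.32)² + (-0.1799·86.21)²) = √(169.926137 + 240.534633) = 20.2598 km
6: √((0.2179·111.32)² + (-0.0386·86.21)²) = √(588.384002 + 11.073627) = 24.4838 km
7: √((0.2307·111.32)² + (0.1375·86.21)²) = √(659.540675 + 140.514353) = 28.2852 km
8: √((-0.1161·111.32)² + (-0.1176·86.21)²) = √(167.036290 + 102.785046) = 16.4262 km
9: √((0.0315·111.32)² + (0.1877·86.21)²) = √(12.296103 + 261.844729) = 16.5572 km
10: √((0.0031·111.32)² + (0.0032·86.21)²) = √(0.119088 + 0.076105) = 0.4418 km
11: √((0.2522·111.32)² + (0.0314·86.21)²) = √(788.200235 + 7.327817) = 28.2051 km
12: √((0.1216·111.32)² + (0.1640·86.21)²) = √(183.237157 + 199.895486) = 19.5738 km
Minimum: 10 at 0.4418 km.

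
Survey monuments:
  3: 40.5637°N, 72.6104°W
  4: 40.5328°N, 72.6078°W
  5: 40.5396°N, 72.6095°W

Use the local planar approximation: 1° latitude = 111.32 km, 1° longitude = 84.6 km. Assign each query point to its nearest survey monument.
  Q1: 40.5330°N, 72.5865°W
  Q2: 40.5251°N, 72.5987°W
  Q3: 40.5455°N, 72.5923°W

Q1 at 40.5330°N, 72.5865°W:
  3: √((0.0307·111.32)² + (-0.0239·84.6)²) = √(11.679470 + 4.088241) = 3.9709 km
  4: √((-0.0002·111.32)² + (-0.0213·84.6)²) = √(0.000496 + 3.247132) = 1.8021 km
  5: √((0.0066·111.32)² + (-0.0230·84.6)²) = √(0.539802 + 3.786138) = 2.0799 km
  → nearest: 4 (1.8021 km)
Q2 at 40.5251°N, 72.5987°W:
  3: √((0.0386·111.32)² + (-0.0117·84.6)²) = √(18.463796 + 0.979744) = 4.4095 km
  4: √((0.0077·111.32)² + (-0.0091·84.6)²) = √(0.734730 + 0.592684) = 1.1521 km
  5: √((0.0145·111.32)² + (-0.0108·84.6)²) = √(2.605448 + 0.834811) = 1.8548 km
  → nearest: 4 (1.1521 km)
Q3 at 40.5455°N, 72.5923°W:
  3: √((0.0182·111.32)² + (-0.0181·84.6)²) = √(4.104773 + 2.344757) = 2.5396 km
  4: √((-0.0127·111.32)² + (-0.0155·84.6)²) = √(1.998729 + 1.719508) = 1.9283 km
  5: √((-0.0059·111.32)² + (-0.0172·84.6)²) = √(0.431370 + 2.117374) = 1.5965 km
  → nearest: 5 (1.5965 km)

Q1→4; Q2→4; Q3→5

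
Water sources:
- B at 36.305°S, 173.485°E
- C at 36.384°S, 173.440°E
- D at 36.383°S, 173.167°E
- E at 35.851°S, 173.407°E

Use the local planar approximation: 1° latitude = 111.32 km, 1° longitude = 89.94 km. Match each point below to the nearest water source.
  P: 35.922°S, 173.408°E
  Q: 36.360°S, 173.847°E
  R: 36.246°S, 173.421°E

P at 35.922°S, 173.408°E:
  B: √((-0.383·111.32)² + (0.077·89.94)²) = √(1817.79098 + 47.96089) = 43.194 km
  C: √((-0.462·111.32)² + (0.032·89.94)²) = √(2645.02844 + 8.28334) = 51.510 km
  D: √((-0.461·111.32)² + (-0.241·89.94)²) = √(2633.59049 + 469.82903) = 55.708 km
  E: √((0.071·111.32)² + (-0.001·89.94)²) = √(62.46879 + 0.00809) = 7.904 km
  → nearest: E (7.904 km)
Q at 36.360°S, 173.847°E:
  B: √((0.055·111.32)² + (-0.362·89.94)²) = √(37.48623 + 1060.04160) = 33.129 km
  C: √((-0.024·111.32)² + (-0.407·89.94)²) = √(7.13787 + 1339.96849) = 36.703 km
  D: √((-0.023·111.32)² + (-0.680·89.94)²) = √(6.55544 + 3740.44774) = 61.213 km
  E: √((0.509·111.32)² + (-0.440·89.94)²) = √(3210.56865 + 1566.06982) = 69.113 km
  → nearest: B (33.129 km)
R at 36.246°S, 173.421°E:
  B: √((-0.059·111.32)² + (0.064·89.94)²) = √(43.13705 + 33.13338) = 8.733 km
  C: √((-0.138·111.32)² + (0.019·89.94)²) = √(235.99596 + 2.92020) = 15.457 km
  D: √((-0.137·111.32)² + (-0.254·89.94)²) = √(232.58812 + 521.88306) = 27.468 km
  E: √((0.395·111.32)² + (-0.014·89.94)²) = √(1933.48402 + 1.58548) = 43.989 km
  → nearest: B (8.733 km)

P→E; Q→B; R→B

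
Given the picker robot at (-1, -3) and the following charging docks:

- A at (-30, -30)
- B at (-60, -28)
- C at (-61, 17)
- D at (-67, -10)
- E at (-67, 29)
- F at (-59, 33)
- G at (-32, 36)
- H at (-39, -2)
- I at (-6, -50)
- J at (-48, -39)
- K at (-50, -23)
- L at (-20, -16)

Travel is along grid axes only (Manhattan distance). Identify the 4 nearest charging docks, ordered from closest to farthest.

L, H, I, A

Distances from (-1, -3):
A: |-29| + |-27| = 29 + 27 = 56
B: |-59| + |-25| = 59 + 25 = 84
C: |-60| + |20| = 60 + 20 = 80
D: |-66| + |-7| = 66 + 7 = 73
E: |-66| + |32| = 66 + 32 = 98
F: |-58| + |36| = 58 + 36 = 94
G: |-31| + |39| = 31 + 39 = 70
H: |-38| + |1| = 38 + 1 = 39
I: |-5| + |-47| = 5 + 47 = 52
J: |-47| + |-36| = 47 + 36 = 83
K: |-49| + |-20| = 49 + 20 = 69
L: |-19| + |-13| = 19 + 13 = 32
Sorted: L (32) < H (39) < I (52) < A (56) < K (69) < G (70) < …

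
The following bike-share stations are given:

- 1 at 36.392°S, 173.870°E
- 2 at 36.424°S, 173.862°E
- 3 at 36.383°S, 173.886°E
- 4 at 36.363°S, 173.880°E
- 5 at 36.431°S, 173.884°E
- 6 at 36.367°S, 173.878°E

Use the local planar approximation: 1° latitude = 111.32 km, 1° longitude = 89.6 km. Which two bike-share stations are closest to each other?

4 and 6

Pairwise distances:
1–2: √((-0.032·111.32)² + (-0.008·89.6)²) = √(12.68955 + 0.51380) = 3.634 km
1–3: √((0.009·111.32)² + (0.016·89.6)²) = √(1.00376 + 2.05521) = 1.749 km
1–4: √((0.029·111.32)² + (0.010·89.6)²) = √(10.42179 + 0.80282) = 3.350 km
1–5: √((-0.039·111.32)² + (0.014·89.6)²) = √(18.84845 + 1.57352) = 4.519 km
1–6: √((0.025·111.32)² + (0.008·89.6)²) = √(7.74509 + 0.51380) = 2.874 km
2–3: √((0.041·111.32)² + (0.024·89.6)²) = √(20.83119 + 4.62422) = 5.045 km
2–4: √((0.061·111.32)² + (0.018·89.6)²) = √(46.11116 + 2.60112) = 6.979 km
2–5: √((-0.007·111.32)² + (0.022·89.6)²) = √(0.60721 + 3.88563) = 2.120 km
2–6: √((0.057·111.32)² + (0.016·89.6)²) = √(40.26207 + 2.05521) = 6.505 km
3–4: √((0.020·111.32)² + (-0.006·89.6)²) = √(4.95686 + 0.28901) = 2.290 km
3–5: √((-0.048·111.32)² + (-0.002·89.6)²) = √(28.55150 + 0.03211) = 5.346 km
3–6: √((0.016·111.32)² + (-0.008·89.6)²) = √(3.17239 + 0.51380) = 1.920 km
4–5: √((-0.068·111.32)² + (0.004·89.6)²) = √(57.30127 + 0.12845) = 7.578 km
4–6: √((-0.004·111.32)² + (-0.002·89.6)²) = √(0.19827 + 0.03211) = 0.480 km
5–6: √((0.064·111.32)² + (-0.006·89.6)²) = √(50.75822 + 0.28901) = 7.145 km
Closest pair: 4–6 at 0.480 km.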